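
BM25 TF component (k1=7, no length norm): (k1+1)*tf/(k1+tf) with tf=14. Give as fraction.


BM25 TF component = (k1+1)*tf / (k1+tf)
k1 = 7, tf = 14
Numerator = (7+1)*14 = 112
Denominator = 7 + 14 = 21
= 112/21 = 16/3

16/3


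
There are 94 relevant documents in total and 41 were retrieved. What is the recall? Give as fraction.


Recall = retrieved_relevant / total_relevant
= 41 / 94
= 41 / (41 + 53)
= 41/94

41/94


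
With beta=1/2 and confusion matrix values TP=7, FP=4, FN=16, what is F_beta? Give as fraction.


P = TP/(TP+FP) = 7/11 = 7/11
R = TP/(TP+FN) = 7/23 = 7/23
beta^2 = 1/2^2 = 1/4
(1 + beta^2) = 5/4
Numerator = (1+beta^2)*P*R = 245/1012
Denominator = beta^2*P + R = 7/44 + 7/23 = 469/1012
F_beta = 35/67

35/67


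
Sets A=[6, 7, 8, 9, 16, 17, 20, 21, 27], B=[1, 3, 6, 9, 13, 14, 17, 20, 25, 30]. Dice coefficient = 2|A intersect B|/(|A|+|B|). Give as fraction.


A intersect B = [6, 9, 17, 20]
|A intersect B| = 4
|A| = 9, |B| = 10
Dice = 2*4 / (9+10)
= 8 / 19 = 8/19

8/19


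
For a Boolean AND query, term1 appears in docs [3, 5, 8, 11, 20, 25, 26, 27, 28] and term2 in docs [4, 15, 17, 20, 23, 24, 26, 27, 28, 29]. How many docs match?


Boolean AND: find intersection of posting lists
term1 docs: [3, 5, 8, 11, 20, 25, 26, 27, 28]
term2 docs: [4, 15, 17, 20, 23, 24, 26, 27, 28, 29]
Intersection: [20, 26, 27, 28]
|intersection| = 4

4


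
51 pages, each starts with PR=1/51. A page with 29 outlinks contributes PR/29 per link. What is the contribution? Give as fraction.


Initial PR = 1/51 = 1/51
Outlinks = 29
Contribution per link = PR / outlinks
= 1/51 / 29
= 1/1479

1/1479


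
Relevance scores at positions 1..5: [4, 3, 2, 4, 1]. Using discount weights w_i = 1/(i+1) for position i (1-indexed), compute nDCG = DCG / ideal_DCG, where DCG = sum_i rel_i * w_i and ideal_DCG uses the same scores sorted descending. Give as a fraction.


Position discount weights w_i = 1/(i+1) for i=1..5:
Weights = [1/2, 1/3, 1/4, 1/5, 1/6]
Actual relevance: [4, 3, 2, 4, 1]
DCG = 4/2 + 3/3 + 2/4 + 4/5 + 1/6 = 67/15
Ideal relevance (sorted desc): [4, 4, 3, 2, 1]
Ideal DCG = 4/2 + 4/3 + 3/4 + 2/5 + 1/6 = 93/20
nDCG = DCG / ideal_DCG = 67/15 / 93/20 = 268/279

268/279


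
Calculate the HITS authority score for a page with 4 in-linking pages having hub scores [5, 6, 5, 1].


Authority = sum of hub scores of in-linkers
In-link 1: hub score = 5
In-link 2: hub score = 6
In-link 3: hub score = 5
In-link 4: hub score = 1
Authority = 5 + 6 + 5 + 1 = 17

17


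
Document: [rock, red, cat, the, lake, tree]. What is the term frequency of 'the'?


Document has 6 words
Scanning for 'the':
Found at positions: [3]
Count = 1

1


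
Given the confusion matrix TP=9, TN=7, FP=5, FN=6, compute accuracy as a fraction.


Accuracy = (TP + TN) / (TP + TN + FP + FN)
TP + TN = 9 + 7 = 16
Total = 9 + 7 + 5 + 6 = 27
Accuracy = 16 / 27 = 16/27

16/27


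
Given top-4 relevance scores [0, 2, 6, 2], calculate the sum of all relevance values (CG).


Cumulative Gain = sum of relevance scores
Position 1: rel=0, running sum=0
Position 2: rel=2, running sum=2
Position 3: rel=6, running sum=8
Position 4: rel=2, running sum=10
CG = 10

10


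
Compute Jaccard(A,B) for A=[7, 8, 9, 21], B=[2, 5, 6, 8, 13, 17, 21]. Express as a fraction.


A intersect B = [8, 21]
|A intersect B| = 2
A union B = [2, 5, 6, 7, 8, 9, 13, 17, 21]
|A union B| = 9
Jaccard = 2/9 = 2/9

2/9


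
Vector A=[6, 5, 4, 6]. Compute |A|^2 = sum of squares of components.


|A|^2 = sum of squared components
A[0]^2 = 6^2 = 36
A[1]^2 = 5^2 = 25
A[2]^2 = 4^2 = 16
A[3]^2 = 6^2 = 36
Sum = 36 + 25 + 16 + 36 = 113

113


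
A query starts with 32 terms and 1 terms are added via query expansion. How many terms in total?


Original terms: 32
Expansion terms: 1
Total = 32 + 1 = 33

33


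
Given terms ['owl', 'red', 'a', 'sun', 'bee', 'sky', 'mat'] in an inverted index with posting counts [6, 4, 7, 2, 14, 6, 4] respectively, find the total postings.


Summing posting list sizes:
'owl': 6 postings
'red': 4 postings
'a': 7 postings
'sun': 2 postings
'bee': 14 postings
'sky': 6 postings
'mat': 4 postings
Total = 6 + 4 + 7 + 2 + 14 + 6 + 4 = 43

43


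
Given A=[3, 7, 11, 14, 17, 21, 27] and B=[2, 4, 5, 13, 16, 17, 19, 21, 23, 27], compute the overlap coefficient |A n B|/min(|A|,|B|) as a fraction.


A intersect B = [17, 21, 27]
|A intersect B| = 3
min(|A|, |B|) = min(7, 10) = 7
Overlap = 3 / 7 = 3/7

3/7


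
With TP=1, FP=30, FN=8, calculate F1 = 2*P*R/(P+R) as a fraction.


F1 = 2 * P * R / (P + R)
P = TP/(TP+FP) = 1/31 = 1/31
R = TP/(TP+FN) = 1/9 = 1/9
2 * P * R = 2 * 1/31 * 1/9 = 2/279
P + R = 1/31 + 1/9 = 40/279
F1 = 2/279 / 40/279 = 1/20

1/20


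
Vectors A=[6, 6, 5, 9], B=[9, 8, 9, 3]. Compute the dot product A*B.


Dot product = sum of element-wise products
A[0]*B[0] = 6*9 = 54
A[1]*B[1] = 6*8 = 48
A[2]*B[2] = 5*9 = 45
A[3]*B[3] = 9*3 = 27
Sum = 54 + 48 + 45 + 27 = 174

174


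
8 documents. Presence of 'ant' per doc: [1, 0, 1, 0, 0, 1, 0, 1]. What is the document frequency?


Checking each document for 'ant':
Doc 1: present
Doc 2: absent
Doc 3: present
Doc 4: absent
Doc 5: absent
Doc 6: present
Doc 7: absent
Doc 8: present
df = sum of presences = 1 + 0 + 1 + 0 + 0 + 1 + 0 + 1 = 4

4


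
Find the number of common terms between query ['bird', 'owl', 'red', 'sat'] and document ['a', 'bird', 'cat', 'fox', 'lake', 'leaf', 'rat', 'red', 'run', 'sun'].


Query terms: ['bird', 'owl', 'red', 'sat']
Document terms: ['a', 'bird', 'cat', 'fox', 'lake', 'leaf', 'rat', 'red', 'run', 'sun']
Common terms: ['bird', 'red']
Overlap count = 2

2


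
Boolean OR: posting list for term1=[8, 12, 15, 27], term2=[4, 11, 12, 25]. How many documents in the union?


Boolean OR: find union of posting lists
term1 docs: [8, 12, 15, 27]
term2 docs: [4, 11, 12, 25]
Union: [4, 8, 11, 12, 15, 25, 27]
|union| = 7

7


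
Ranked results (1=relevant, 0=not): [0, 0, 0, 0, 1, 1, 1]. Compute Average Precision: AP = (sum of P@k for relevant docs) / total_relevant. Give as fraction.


Computing P@k for each relevant position:
Position 1: not relevant
Position 2: not relevant
Position 3: not relevant
Position 4: not relevant
Position 5: relevant, P@5 = 1/5 = 1/5
Position 6: relevant, P@6 = 2/6 = 1/3
Position 7: relevant, P@7 = 3/7 = 3/7
Sum of P@k = 1/5 + 1/3 + 3/7 = 101/105
AP = 101/105 / 3 = 101/315

101/315


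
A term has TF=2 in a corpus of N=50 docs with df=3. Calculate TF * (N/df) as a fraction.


TF * (N/df)
= 2 * (50/3)
= 2 * 50/3
= 100/3

100/3


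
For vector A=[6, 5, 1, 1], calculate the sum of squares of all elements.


|A|^2 = sum of squared components
A[0]^2 = 6^2 = 36
A[1]^2 = 5^2 = 25
A[2]^2 = 1^2 = 1
A[3]^2 = 1^2 = 1
Sum = 36 + 25 + 1 + 1 = 63

63


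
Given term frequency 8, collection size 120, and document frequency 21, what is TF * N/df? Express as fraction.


TF * (N/df)
= 8 * (120/21)
= 8 * 40/7
= 320/7

320/7


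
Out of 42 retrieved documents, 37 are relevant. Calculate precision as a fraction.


Precision = relevant_retrieved / total_retrieved
= 37 / 42
= 37 / (37 + 5)
= 37/42

37/42


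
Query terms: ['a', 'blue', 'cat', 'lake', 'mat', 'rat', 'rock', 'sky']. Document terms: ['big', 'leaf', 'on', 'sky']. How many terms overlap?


Query terms: ['a', 'blue', 'cat', 'lake', 'mat', 'rat', 'rock', 'sky']
Document terms: ['big', 'leaf', 'on', 'sky']
Common terms: ['sky']
Overlap count = 1

1


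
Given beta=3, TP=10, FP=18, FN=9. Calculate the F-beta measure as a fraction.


P = TP/(TP+FP) = 10/28 = 5/14
R = TP/(TP+FN) = 10/19 = 10/19
beta^2 = 3^2 = 9
(1 + beta^2) = 10
Numerator = (1+beta^2)*P*R = 250/133
Denominator = beta^2*P + R = 45/14 + 10/19 = 995/266
F_beta = 100/199

100/199


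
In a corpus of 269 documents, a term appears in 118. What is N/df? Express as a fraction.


IDF ratio = N / df
= 269 / 118
= 269/118

269/118


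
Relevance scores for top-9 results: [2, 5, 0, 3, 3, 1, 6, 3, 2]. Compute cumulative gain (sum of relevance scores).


Cumulative Gain = sum of relevance scores
Position 1: rel=2, running sum=2
Position 2: rel=5, running sum=7
Position 3: rel=0, running sum=7
Position 4: rel=3, running sum=10
Position 5: rel=3, running sum=13
Position 6: rel=1, running sum=14
Position 7: rel=6, running sum=20
Position 8: rel=3, running sum=23
Position 9: rel=2, running sum=25
CG = 25

25


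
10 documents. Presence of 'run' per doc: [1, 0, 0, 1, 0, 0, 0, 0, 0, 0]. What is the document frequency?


Checking each document for 'run':
Doc 1: present
Doc 2: absent
Doc 3: absent
Doc 4: present
Doc 5: absent
Doc 6: absent
Doc 7: absent
Doc 8: absent
Doc 9: absent
Doc 10: absent
df = sum of presences = 1 + 0 + 0 + 1 + 0 + 0 + 0 + 0 + 0 + 0 = 2

2


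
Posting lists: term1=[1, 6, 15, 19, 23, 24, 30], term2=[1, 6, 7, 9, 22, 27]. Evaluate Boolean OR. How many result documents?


Boolean OR: find union of posting lists
term1 docs: [1, 6, 15, 19, 23, 24, 30]
term2 docs: [1, 6, 7, 9, 22, 27]
Union: [1, 6, 7, 9, 15, 19, 22, 23, 24, 27, 30]
|union| = 11

11


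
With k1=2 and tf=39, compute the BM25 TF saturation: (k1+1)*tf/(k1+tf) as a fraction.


BM25 TF component = (k1+1)*tf / (k1+tf)
k1 = 2, tf = 39
Numerator = (2+1)*39 = 117
Denominator = 2 + 39 = 41
= 117/41 = 117/41

117/41


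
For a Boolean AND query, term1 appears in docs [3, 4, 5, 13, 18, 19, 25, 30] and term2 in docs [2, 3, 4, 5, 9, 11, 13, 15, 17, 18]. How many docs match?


Boolean AND: find intersection of posting lists
term1 docs: [3, 4, 5, 13, 18, 19, 25, 30]
term2 docs: [2, 3, 4, 5, 9, 11, 13, 15, 17, 18]
Intersection: [3, 4, 5, 13, 18]
|intersection| = 5

5


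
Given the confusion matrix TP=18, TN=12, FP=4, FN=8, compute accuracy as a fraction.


Accuracy = (TP + TN) / (TP + TN + FP + FN)
TP + TN = 18 + 12 = 30
Total = 18 + 12 + 4 + 8 = 42
Accuracy = 30 / 42 = 5/7

5/7


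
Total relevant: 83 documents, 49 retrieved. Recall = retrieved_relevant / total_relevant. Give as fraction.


Recall = retrieved_relevant / total_relevant
= 49 / 83
= 49 / (49 + 34)
= 49/83

49/83


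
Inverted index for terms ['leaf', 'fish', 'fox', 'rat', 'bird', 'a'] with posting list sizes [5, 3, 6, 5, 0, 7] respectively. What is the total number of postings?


Summing posting list sizes:
'leaf': 5 postings
'fish': 3 postings
'fox': 6 postings
'rat': 5 postings
'bird': 0 postings
'a': 7 postings
Total = 5 + 3 + 6 + 5 + 0 + 7 = 26

26


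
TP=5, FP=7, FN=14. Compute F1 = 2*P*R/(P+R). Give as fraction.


F1 = 2 * P * R / (P + R)
P = TP/(TP+FP) = 5/12 = 5/12
R = TP/(TP+FN) = 5/19 = 5/19
2 * P * R = 2 * 5/12 * 5/19 = 25/114
P + R = 5/12 + 5/19 = 155/228
F1 = 25/114 / 155/228 = 10/31

10/31


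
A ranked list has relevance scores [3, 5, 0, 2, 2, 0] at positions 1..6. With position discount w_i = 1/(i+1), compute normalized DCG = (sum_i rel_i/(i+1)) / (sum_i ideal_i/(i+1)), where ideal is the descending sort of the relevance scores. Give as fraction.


Position discount weights w_i = 1/(i+1) for i=1..6:
Weights = [1/2, 1/3, 1/4, 1/5, 1/6, 1/7]
Actual relevance: [3, 5, 0, 2, 2, 0]
DCG = 3/2 + 5/3 + 0/4 + 2/5 + 2/6 + 0/7 = 39/10
Ideal relevance (sorted desc): [5, 3, 2, 2, 0, 0]
Ideal DCG = 5/2 + 3/3 + 2/4 + 2/5 + 0/6 + 0/7 = 22/5
nDCG = DCG / ideal_DCG = 39/10 / 22/5 = 39/44

39/44


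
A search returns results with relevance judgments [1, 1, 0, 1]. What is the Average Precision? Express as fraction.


Computing P@k for each relevant position:
Position 1: relevant, P@1 = 1/1 = 1
Position 2: relevant, P@2 = 2/2 = 1
Position 3: not relevant
Position 4: relevant, P@4 = 3/4 = 3/4
Sum of P@k = 1 + 1 + 3/4 = 11/4
AP = 11/4 / 3 = 11/12

11/12


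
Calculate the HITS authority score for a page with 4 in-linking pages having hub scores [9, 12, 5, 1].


Authority = sum of hub scores of in-linkers
In-link 1: hub score = 9
In-link 2: hub score = 12
In-link 3: hub score = 5
In-link 4: hub score = 1
Authority = 9 + 12 + 5 + 1 = 27

27


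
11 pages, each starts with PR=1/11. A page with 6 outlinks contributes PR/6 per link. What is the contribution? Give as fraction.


Initial PR = 1/11 = 1/11
Outlinks = 6
Contribution per link = PR / outlinks
= 1/11 / 6
= 1/66

1/66


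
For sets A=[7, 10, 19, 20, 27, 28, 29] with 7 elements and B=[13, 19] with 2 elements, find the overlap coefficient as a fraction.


A intersect B = [19]
|A intersect B| = 1
min(|A|, |B|) = min(7, 2) = 2
Overlap = 1 / 2 = 1/2

1/2


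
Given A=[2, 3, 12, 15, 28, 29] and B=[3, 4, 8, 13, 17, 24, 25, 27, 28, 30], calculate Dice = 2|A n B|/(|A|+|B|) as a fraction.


A intersect B = [3, 28]
|A intersect B| = 2
|A| = 6, |B| = 10
Dice = 2*2 / (6+10)
= 4 / 16 = 1/4

1/4


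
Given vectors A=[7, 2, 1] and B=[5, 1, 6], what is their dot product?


Dot product = sum of element-wise products
A[0]*B[0] = 7*5 = 35
A[1]*B[1] = 2*1 = 2
A[2]*B[2] = 1*6 = 6
Sum = 35 + 2 + 6 = 43

43


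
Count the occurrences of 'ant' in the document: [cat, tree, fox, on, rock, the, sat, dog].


Document has 8 words
Scanning for 'ant':
Term not found in document
Count = 0

0


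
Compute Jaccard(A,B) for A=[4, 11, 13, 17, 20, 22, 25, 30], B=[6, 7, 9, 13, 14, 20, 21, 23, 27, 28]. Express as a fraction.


A intersect B = [13, 20]
|A intersect B| = 2
A union B = [4, 6, 7, 9, 11, 13, 14, 17, 20, 21, 22, 23, 25, 27, 28, 30]
|A union B| = 16
Jaccard = 2/16 = 1/8

1/8


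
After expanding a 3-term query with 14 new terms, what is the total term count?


Original terms: 3
Expansion terms: 14
Total = 3 + 14 = 17

17


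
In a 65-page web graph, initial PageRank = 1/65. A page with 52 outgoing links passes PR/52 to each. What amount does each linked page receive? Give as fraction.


Initial PR = 1/65 = 1/65
Outlinks = 52
Contribution per link = PR / outlinks
= 1/65 / 52
= 1/3380

1/3380


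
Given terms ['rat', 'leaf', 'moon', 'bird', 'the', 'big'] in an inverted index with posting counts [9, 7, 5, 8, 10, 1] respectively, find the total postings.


Summing posting list sizes:
'rat': 9 postings
'leaf': 7 postings
'moon': 5 postings
'bird': 8 postings
'the': 10 postings
'big': 1 postings
Total = 9 + 7 + 5 + 8 + 10 + 1 = 40

40


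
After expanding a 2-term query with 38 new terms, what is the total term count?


Original terms: 2
Expansion terms: 38
Total = 2 + 38 = 40

40


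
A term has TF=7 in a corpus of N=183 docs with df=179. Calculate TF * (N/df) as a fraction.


TF * (N/df)
= 7 * (183/179)
= 7 * 183/179
= 1281/179

1281/179


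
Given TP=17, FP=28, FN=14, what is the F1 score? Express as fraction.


F1 = 2 * P * R / (P + R)
P = TP/(TP+FP) = 17/45 = 17/45
R = TP/(TP+FN) = 17/31 = 17/31
2 * P * R = 2 * 17/45 * 17/31 = 578/1395
P + R = 17/45 + 17/31 = 1292/1395
F1 = 578/1395 / 1292/1395 = 17/38

17/38


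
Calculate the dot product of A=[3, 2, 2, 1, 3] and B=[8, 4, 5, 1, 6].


Dot product = sum of element-wise products
A[0]*B[0] = 3*8 = 24
A[1]*B[1] = 2*4 = 8
A[2]*B[2] = 2*5 = 10
A[3]*B[3] = 1*1 = 1
A[4]*B[4] = 3*6 = 18
Sum = 24 + 8 + 10 + 1 + 18 = 61

61


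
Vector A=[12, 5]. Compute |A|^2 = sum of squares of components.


|A|^2 = sum of squared components
A[0]^2 = 12^2 = 144
A[1]^2 = 5^2 = 25
Sum = 144 + 25 = 169

169


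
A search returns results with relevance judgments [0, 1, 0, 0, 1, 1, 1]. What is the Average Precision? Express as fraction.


Computing P@k for each relevant position:
Position 1: not relevant
Position 2: relevant, P@2 = 1/2 = 1/2
Position 3: not relevant
Position 4: not relevant
Position 5: relevant, P@5 = 2/5 = 2/5
Position 6: relevant, P@6 = 3/6 = 1/2
Position 7: relevant, P@7 = 4/7 = 4/7
Sum of P@k = 1/2 + 2/5 + 1/2 + 4/7 = 69/35
AP = 69/35 / 4 = 69/140

69/140


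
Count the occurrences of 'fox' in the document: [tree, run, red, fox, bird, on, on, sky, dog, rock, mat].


Document has 11 words
Scanning for 'fox':
Found at positions: [3]
Count = 1

1


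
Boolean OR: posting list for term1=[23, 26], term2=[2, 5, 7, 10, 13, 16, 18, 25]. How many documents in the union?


Boolean OR: find union of posting lists
term1 docs: [23, 26]
term2 docs: [2, 5, 7, 10, 13, 16, 18, 25]
Union: [2, 5, 7, 10, 13, 16, 18, 23, 25, 26]
|union| = 10

10


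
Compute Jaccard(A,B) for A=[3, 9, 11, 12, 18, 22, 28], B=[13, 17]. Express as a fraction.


A intersect B = []
|A intersect B| = 0
A union B = [3, 9, 11, 12, 13, 17, 18, 22, 28]
|A union B| = 9
Jaccard = 0/9 = 0

0


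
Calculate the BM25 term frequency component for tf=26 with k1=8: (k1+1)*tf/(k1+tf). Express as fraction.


BM25 TF component = (k1+1)*tf / (k1+tf)
k1 = 8, tf = 26
Numerator = (8+1)*26 = 234
Denominator = 8 + 26 = 34
= 234/34 = 117/17

117/17


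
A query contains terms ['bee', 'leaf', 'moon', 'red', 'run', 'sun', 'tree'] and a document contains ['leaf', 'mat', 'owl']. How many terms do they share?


Query terms: ['bee', 'leaf', 'moon', 'red', 'run', 'sun', 'tree']
Document terms: ['leaf', 'mat', 'owl']
Common terms: ['leaf']
Overlap count = 1

1


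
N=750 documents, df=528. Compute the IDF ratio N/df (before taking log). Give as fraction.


IDF ratio = N / df
= 750 / 528
= 125/88

125/88


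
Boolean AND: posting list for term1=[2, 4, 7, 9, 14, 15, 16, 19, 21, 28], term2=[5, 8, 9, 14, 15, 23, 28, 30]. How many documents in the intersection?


Boolean AND: find intersection of posting lists
term1 docs: [2, 4, 7, 9, 14, 15, 16, 19, 21, 28]
term2 docs: [5, 8, 9, 14, 15, 23, 28, 30]
Intersection: [9, 14, 15, 28]
|intersection| = 4

4


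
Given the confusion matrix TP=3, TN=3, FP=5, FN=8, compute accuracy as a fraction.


Accuracy = (TP + TN) / (TP + TN + FP + FN)
TP + TN = 3 + 3 = 6
Total = 3 + 3 + 5 + 8 = 19
Accuracy = 6 / 19 = 6/19

6/19


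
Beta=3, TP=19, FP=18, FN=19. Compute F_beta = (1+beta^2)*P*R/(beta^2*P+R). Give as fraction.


P = TP/(TP+FP) = 19/37 = 19/37
R = TP/(TP+FN) = 19/38 = 1/2
beta^2 = 3^2 = 9
(1 + beta^2) = 10
Numerator = (1+beta^2)*P*R = 95/37
Denominator = beta^2*P + R = 171/37 + 1/2 = 379/74
F_beta = 190/379

190/379


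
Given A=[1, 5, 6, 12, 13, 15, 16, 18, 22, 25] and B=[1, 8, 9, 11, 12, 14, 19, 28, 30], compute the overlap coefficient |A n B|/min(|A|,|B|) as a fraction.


A intersect B = [1, 12]
|A intersect B| = 2
min(|A|, |B|) = min(10, 9) = 9
Overlap = 2 / 9 = 2/9

2/9


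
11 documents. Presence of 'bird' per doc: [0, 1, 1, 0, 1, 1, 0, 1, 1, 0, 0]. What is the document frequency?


Checking each document for 'bird':
Doc 1: absent
Doc 2: present
Doc 3: present
Doc 4: absent
Doc 5: present
Doc 6: present
Doc 7: absent
Doc 8: present
Doc 9: present
Doc 10: absent
Doc 11: absent
df = sum of presences = 0 + 1 + 1 + 0 + 1 + 1 + 0 + 1 + 1 + 0 + 0 = 6

6


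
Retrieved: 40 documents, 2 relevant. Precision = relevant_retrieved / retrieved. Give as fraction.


Precision = relevant_retrieved / total_retrieved
= 2 / 40
= 2 / (2 + 38)
= 1/20

1/20


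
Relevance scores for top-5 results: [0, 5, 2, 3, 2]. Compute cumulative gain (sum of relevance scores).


Cumulative Gain = sum of relevance scores
Position 1: rel=0, running sum=0
Position 2: rel=5, running sum=5
Position 3: rel=2, running sum=7
Position 4: rel=3, running sum=10
Position 5: rel=2, running sum=12
CG = 12

12


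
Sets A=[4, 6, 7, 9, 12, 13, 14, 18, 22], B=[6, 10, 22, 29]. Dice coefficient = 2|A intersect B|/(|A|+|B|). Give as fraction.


A intersect B = [6, 22]
|A intersect B| = 2
|A| = 9, |B| = 4
Dice = 2*2 / (9+4)
= 4 / 13 = 4/13

4/13


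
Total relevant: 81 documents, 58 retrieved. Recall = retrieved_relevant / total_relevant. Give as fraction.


Recall = retrieved_relevant / total_relevant
= 58 / 81
= 58 / (58 + 23)
= 58/81

58/81


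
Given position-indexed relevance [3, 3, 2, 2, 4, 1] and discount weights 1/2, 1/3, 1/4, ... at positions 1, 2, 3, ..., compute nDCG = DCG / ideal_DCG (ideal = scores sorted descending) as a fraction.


Position discount weights w_i = 1/(i+1) for i=1..6:
Weights = [1/2, 1/3, 1/4, 1/5, 1/6, 1/7]
Actual relevance: [3, 3, 2, 2, 4, 1]
DCG = 3/2 + 3/3 + 2/4 + 2/5 + 4/6 + 1/7 = 442/105
Ideal relevance (sorted desc): [4, 3, 3, 2, 2, 1]
Ideal DCG = 4/2 + 3/3 + 3/4 + 2/5 + 2/6 + 1/7 = 1943/420
nDCG = DCG / ideal_DCG = 442/105 / 1943/420 = 1768/1943

1768/1943


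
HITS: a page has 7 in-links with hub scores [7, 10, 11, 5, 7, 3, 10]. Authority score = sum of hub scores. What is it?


Authority = sum of hub scores of in-linkers
In-link 1: hub score = 7
In-link 2: hub score = 10
In-link 3: hub score = 11
In-link 4: hub score = 5
In-link 5: hub score = 7
In-link 6: hub score = 3
In-link 7: hub score = 10
Authority = 7 + 10 + 11 + 5 + 7 + 3 + 10 = 53

53


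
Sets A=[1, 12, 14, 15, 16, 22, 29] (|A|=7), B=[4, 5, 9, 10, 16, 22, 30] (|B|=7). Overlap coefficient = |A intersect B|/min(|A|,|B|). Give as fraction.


A intersect B = [16, 22]
|A intersect B| = 2
min(|A|, |B|) = min(7, 7) = 7
Overlap = 2 / 7 = 2/7

2/7


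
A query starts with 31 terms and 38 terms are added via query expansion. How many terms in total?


Original terms: 31
Expansion terms: 38
Total = 31 + 38 = 69

69


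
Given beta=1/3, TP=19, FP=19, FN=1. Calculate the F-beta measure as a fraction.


P = TP/(TP+FP) = 19/38 = 1/2
R = TP/(TP+FN) = 19/20 = 19/20
beta^2 = 1/3^2 = 1/9
(1 + beta^2) = 10/9
Numerator = (1+beta^2)*P*R = 19/36
Denominator = beta^2*P + R = 1/18 + 19/20 = 181/180
F_beta = 95/181

95/181


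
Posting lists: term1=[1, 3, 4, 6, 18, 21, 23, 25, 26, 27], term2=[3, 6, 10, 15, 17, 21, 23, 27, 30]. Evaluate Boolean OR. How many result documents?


Boolean OR: find union of posting lists
term1 docs: [1, 3, 4, 6, 18, 21, 23, 25, 26, 27]
term2 docs: [3, 6, 10, 15, 17, 21, 23, 27, 30]
Union: [1, 3, 4, 6, 10, 15, 17, 18, 21, 23, 25, 26, 27, 30]
|union| = 14

14


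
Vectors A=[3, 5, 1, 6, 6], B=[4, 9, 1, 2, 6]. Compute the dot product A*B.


Dot product = sum of element-wise products
A[0]*B[0] = 3*4 = 12
A[1]*B[1] = 5*9 = 45
A[2]*B[2] = 1*1 = 1
A[3]*B[3] = 6*2 = 12
A[4]*B[4] = 6*6 = 36
Sum = 12 + 45 + 1 + 12 + 36 = 106

106


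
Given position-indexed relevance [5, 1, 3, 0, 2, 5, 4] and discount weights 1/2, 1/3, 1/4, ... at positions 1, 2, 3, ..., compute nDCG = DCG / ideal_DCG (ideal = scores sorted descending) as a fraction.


Position discount weights w_i = 1/(i+1) for i=1..7:
Weights = [1/2, 1/3, 1/4, 1/5, 1/6, 1/7, 1/8]
Actual relevance: [5, 1, 3, 0, 2, 5, 4]
DCG = 5/2 + 1/3 + 3/4 + 0/5 + 2/6 + 5/7 + 4/8 = 431/84
Ideal relevance (sorted desc): [5, 5, 4, 3, 2, 1, 0]
Ideal DCG = 5/2 + 5/3 + 4/4 + 3/5 + 2/6 + 1/7 + 0/8 = 437/70
nDCG = DCG / ideal_DCG = 431/84 / 437/70 = 2155/2622

2155/2622


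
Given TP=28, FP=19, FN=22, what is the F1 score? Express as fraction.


F1 = 2 * P * R / (P + R)
P = TP/(TP+FP) = 28/47 = 28/47
R = TP/(TP+FN) = 28/50 = 14/25
2 * P * R = 2 * 28/47 * 14/25 = 784/1175
P + R = 28/47 + 14/25 = 1358/1175
F1 = 784/1175 / 1358/1175 = 56/97

56/97


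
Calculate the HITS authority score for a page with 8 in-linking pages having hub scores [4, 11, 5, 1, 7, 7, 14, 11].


Authority = sum of hub scores of in-linkers
In-link 1: hub score = 4
In-link 2: hub score = 11
In-link 3: hub score = 5
In-link 4: hub score = 1
In-link 5: hub score = 7
In-link 6: hub score = 7
In-link 7: hub score = 14
In-link 8: hub score = 11
Authority = 4 + 11 + 5 + 1 + 7 + 7 + 14 + 11 = 60

60


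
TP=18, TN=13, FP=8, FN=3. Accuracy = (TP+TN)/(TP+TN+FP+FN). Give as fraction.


Accuracy = (TP + TN) / (TP + TN + FP + FN)
TP + TN = 18 + 13 = 31
Total = 18 + 13 + 8 + 3 = 42
Accuracy = 31 / 42 = 31/42

31/42


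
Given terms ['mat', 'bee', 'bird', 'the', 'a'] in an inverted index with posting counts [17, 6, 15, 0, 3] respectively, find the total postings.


Summing posting list sizes:
'mat': 17 postings
'bee': 6 postings
'bird': 15 postings
'the': 0 postings
'a': 3 postings
Total = 17 + 6 + 15 + 0 + 3 = 41

41


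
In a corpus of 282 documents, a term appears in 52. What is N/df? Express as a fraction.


IDF ratio = N / df
= 282 / 52
= 141/26

141/26


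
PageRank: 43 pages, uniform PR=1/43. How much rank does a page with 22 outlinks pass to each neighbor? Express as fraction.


Initial PR = 1/43 = 1/43
Outlinks = 22
Contribution per link = PR / outlinks
= 1/43 / 22
= 1/946

1/946


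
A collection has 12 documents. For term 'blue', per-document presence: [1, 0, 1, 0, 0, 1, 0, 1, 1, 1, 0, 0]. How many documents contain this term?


Checking each document for 'blue':
Doc 1: present
Doc 2: absent
Doc 3: present
Doc 4: absent
Doc 5: absent
Doc 6: present
Doc 7: absent
Doc 8: present
Doc 9: present
Doc 10: present
Doc 11: absent
Doc 12: absent
df = sum of presences = 1 + 0 + 1 + 0 + 0 + 1 + 0 + 1 + 1 + 1 + 0 + 0 = 6

6


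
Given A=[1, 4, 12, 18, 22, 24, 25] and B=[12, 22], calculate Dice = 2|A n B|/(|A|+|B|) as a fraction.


A intersect B = [12, 22]
|A intersect B| = 2
|A| = 7, |B| = 2
Dice = 2*2 / (7+2)
= 4 / 9 = 4/9

4/9


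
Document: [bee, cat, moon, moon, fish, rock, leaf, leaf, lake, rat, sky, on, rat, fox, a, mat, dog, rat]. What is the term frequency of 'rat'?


Document has 18 words
Scanning for 'rat':
Found at positions: [9, 12, 17]
Count = 3

3


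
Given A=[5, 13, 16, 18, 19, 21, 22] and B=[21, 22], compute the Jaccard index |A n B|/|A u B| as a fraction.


A intersect B = [21, 22]
|A intersect B| = 2
A union B = [5, 13, 16, 18, 19, 21, 22]
|A union B| = 7
Jaccard = 2/7 = 2/7

2/7


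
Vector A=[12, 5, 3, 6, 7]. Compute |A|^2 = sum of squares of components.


|A|^2 = sum of squared components
A[0]^2 = 12^2 = 144
A[1]^2 = 5^2 = 25
A[2]^2 = 3^2 = 9
A[3]^2 = 6^2 = 36
A[4]^2 = 7^2 = 49
Sum = 144 + 25 + 9 + 36 + 49 = 263

263


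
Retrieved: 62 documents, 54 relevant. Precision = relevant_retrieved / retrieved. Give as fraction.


Precision = relevant_retrieved / total_retrieved
= 54 / 62
= 54 / (54 + 8)
= 27/31

27/31


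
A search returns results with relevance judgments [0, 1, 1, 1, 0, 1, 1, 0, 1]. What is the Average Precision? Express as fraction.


Computing P@k for each relevant position:
Position 1: not relevant
Position 2: relevant, P@2 = 1/2 = 1/2
Position 3: relevant, P@3 = 2/3 = 2/3
Position 4: relevant, P@4 = 3/4 = 3/4
Position 5: not relevant
Position 6: relevant, P@6 = 4/6 = 2/3
Position 7: relevant, P@7 = 5/7 = 5/7
Position 8: not relevant
Position 9: relevant, P@9 = 6/9 = 2/3
Sum of P@k = 1/2 + 2/3 + 3/4 + 2/3 + 5/7 + 2/3 = 111/28
AP = 111/28 / 6 = 37/56

37/56


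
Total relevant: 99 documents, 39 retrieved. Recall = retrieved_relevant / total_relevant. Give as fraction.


Recall = retrieved_relevant / total_relevant
= 39 / 99
= 39 / (39 + 60)
= 13/33

13/33


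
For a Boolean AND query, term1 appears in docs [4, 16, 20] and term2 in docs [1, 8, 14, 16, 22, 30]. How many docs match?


Boolean AND: find intersection of posting lists
term1 docs: [4, 16, 20]
term2 docs: [1, 8, 14, 16, 22, 30]
Intersection: [16]
|intersection| = 1

1


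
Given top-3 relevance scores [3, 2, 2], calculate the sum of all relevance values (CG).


Cumulative Gain = sum of relevance scores
Position 1: rel=3, running sum=3
Position 2: rel=2, running sum=5
Position 3: rel=2, running sum=7
CG = 7

7


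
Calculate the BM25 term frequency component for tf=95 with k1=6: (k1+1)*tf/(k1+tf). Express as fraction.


BM25 TF component = (k1+1)*tf / (k1+tf)
k1 = 6, tf = 95
Numerator = (6+1)*95 = 665
Denominator = 6 + 95 = 101
= 665/101 = 665/101

665/101


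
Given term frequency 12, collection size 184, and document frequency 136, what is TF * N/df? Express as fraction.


TF * (N/df)
= 12 * (184/136)
= 12 * 23/17
= 276/17

276/17


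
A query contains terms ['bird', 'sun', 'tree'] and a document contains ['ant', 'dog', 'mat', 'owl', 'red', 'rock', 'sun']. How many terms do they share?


Query terms: ['bird', 'sun', 'tree']
Document terms: ['ant', 'dog', 'mat', 'owl', 'red', 'rock', 'sun']
Common terms: ['sun']
Overlap count = 1

1


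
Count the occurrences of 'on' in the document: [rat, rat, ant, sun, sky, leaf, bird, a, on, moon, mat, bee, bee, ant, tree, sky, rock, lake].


Document has 18 words
Scanning for 'on':
Found at positions: [8]
Count = 1

1


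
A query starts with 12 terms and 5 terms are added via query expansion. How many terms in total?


Original terms: 12
Expansion terms: 5
Total = 12 + 5 = 17

17


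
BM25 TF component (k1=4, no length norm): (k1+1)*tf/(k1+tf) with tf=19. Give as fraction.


BM25 TF component = (k1+1)*tf / (k1+tf)
k1 = 4, tf = 19
Numerator = (4+1)*19 = 95
Denominator = 4 + 19 = 23
= 95/23 = 95/23

95/23


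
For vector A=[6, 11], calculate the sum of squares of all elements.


|A|^2 = sum of squared components
A[0]^2 = 6^2 = 36
A[1]^2 = 11^2 = 121
Sum = 36 + 121 = 157

157


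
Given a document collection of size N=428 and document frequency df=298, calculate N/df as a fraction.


IDF ratio = N / df
= 428 / 298
= 214/149

214/149


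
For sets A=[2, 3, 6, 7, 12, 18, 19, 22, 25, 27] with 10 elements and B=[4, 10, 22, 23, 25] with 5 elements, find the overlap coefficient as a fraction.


A intersect B = [22, 25]
|A intersect B| = 2
min(|A|, |B|) = min(10, 5) = 5
Overlap = 2 / 5 = 2/5

2/5


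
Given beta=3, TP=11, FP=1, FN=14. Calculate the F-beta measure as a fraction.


P = TP/(TP+FP) = 11/12 = 11/12
R = TP/(TP+FN) = 11/25 = 11/25
beta^2 = 3^2 = 9
(1 + beta^2) = 10
Numerator = (1+beta^2)*P*R = 121/30
Denominator = beta^2*P + R = 33/4 + 11/25 = 869/100
F_beta = 110/237

110/237


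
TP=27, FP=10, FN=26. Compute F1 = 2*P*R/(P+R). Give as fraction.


F1 = 2 * P * R / (P + R)
P = TP/(TP+FP) = 27/37 = 27/37
R = TP/(TP+FN) = 27/53 = 27/53
2 * P * R = 2 * 27/37 * 27/53 = 1458/1961
P + R = 27/37 + 27/53 = 2430/1961
F1 = 1458/1961 / 2430/1961 = 3/5

3/5


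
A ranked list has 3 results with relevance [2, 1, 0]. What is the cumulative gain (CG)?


Cumulative Gain = sum of relevance scores
Position 1: rel=2, running sum=2
Position 2: rel=1, running sum=3
Position 3: rel=0, running sum=3
CG = 3

3


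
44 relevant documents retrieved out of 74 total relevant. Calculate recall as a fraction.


Recall = retrieved_relevant / total_relevant
= 44 / 74
= 44 / (44 + 30)
= 22/37

22/37


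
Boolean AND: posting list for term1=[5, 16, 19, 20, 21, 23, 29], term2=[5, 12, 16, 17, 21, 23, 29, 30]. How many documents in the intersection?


Boolean AND: find intersection of posting lists
term1 docs: [5, 16, 19, 20, 21, 23, 29]
term2 docs: [5, 12, 16, 17, 21, 23, 29, 30]
Intersection: [5, 16, 21, 23, 29]
|intersection| = 5

5


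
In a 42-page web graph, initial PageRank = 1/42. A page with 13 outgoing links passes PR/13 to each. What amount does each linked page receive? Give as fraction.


Initial PR = 1/42 = 1/42
Outlinks = 13
Contribution per link = PR / outlinks
= 1/42 / 13
= 1/546

1/546


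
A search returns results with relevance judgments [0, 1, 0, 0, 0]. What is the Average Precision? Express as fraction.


Computing P@k for each relevant position:
Position 1: not relevant
Position 2: relevant, P@2 = 1/2 = 1/2
Position 3: not relevant
Position 4: not relevant
Position 5: not relevant
Sum of P@k = 1/2 = 1/2
AP = 1/2 / 1 = 1/2

1/2


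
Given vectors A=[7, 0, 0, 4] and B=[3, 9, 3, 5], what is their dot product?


Dot product = sum of element-wise products
A[0]*B[0] = 7*3 = 21
A[1]*B[1] = 0*9 = 0
A[2]*B[2] = 0*3 = 0
A[3]*B[3] = 4*5 = 20
Sum = 21 + 0 + 0 + 20 = 41

41


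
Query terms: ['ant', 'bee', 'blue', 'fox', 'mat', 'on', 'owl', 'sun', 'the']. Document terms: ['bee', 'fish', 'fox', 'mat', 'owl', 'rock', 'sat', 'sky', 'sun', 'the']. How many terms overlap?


Query terms: ['ant', 'bee', 'blue', 'fox', 'mat', 'on', 'owl', 'sun', 'the']
Document terms: ['bee', 'fish', 'fox', 'mat', 'owl', 'rock', 'sat', 'sky', 'sun', 'the']
Common terms: ['bee', 'fox', 'mat', 'owl', 'sun', 'the']
Overlap count = 6

6


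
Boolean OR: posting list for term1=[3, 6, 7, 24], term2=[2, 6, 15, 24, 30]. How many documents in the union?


Boolean OR: find union of posting lists
term1 docs: [3, 6, 7, 24]
term2 docs: [2, 6, 15, 24, 30]
Union: [2, 3, 6, 7, 15, 24, 30]
|union| = 7

7


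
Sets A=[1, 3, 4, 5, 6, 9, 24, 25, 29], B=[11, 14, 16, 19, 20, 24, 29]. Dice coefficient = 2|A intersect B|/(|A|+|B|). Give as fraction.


A intersect B = [24, 29]
|A intersect B| = 2
|A| = 9, |B| = 7
Dice = 2*2 / (9+7)
= 4 / 16 = 1/4

1/4


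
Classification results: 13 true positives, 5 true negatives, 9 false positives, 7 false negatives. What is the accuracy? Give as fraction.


Accuracy = (TP + TN) / (TP + TN + FP + FN)
TP + TN = 13 + 5 = 18
Total = 13 + 5 + 9 + 7 = 34
Accuracy = 18 / 34 = 9/17

9/17


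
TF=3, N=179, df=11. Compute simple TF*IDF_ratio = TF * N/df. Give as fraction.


TF * (N/df)
= 3 * (179/11)
= 3 * 179/11
= 537/11

537/11


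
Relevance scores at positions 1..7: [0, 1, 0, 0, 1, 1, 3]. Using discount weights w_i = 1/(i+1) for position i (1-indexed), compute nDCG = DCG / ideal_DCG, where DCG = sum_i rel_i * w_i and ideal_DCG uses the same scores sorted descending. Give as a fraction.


Position discount weights w_i = 1/(i+1) for i=1..7:
Weights = [1/2, 1/3, 1/4, 1/5, 1/6, 1/7, 1/8]
Actual relevance: [0, 1, 0, 0, 1, 1, 3]
DCG = 0/2 + 1/3 + 0/4 + 0/5 + 1/6 + 1/7 + 3/8 = 57/56
Ideal relevance (sorted desc): [3, 1, 1, 1, 0, 0, 0]
Ideal DCG = 3/2 + 1/3 + 1/4 + 1/5 + 0/6 + 0/7 + 0/8 = 137/60
nDCG = DCG / ideal_DCG = 57/56 / 137/60 = 855/1918

855/1918


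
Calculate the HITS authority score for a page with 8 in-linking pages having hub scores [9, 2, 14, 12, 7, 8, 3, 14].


Authority = sum of hub scores of in-linkers
In-link 1: hub score = 9
In-link 2: hub score = 2
In-link 3: hub score = 14
In-link 4: hub score = 12
In-link 5: hub score = 7
In-link 6: hub score = 8
In-link 7: hub score = 3
In-link 8: hub score = 14
Authority = 9 + 2 + 14 + 12 + 7 + 8 + 3 + 14 = 69

69


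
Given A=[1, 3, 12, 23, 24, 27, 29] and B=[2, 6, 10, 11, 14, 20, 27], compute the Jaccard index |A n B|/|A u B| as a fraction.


A intersect B = [27]
|A intersect B| = 1
A union B = [1, 2, 3, 6, 10, 11, 12, 14, 20, 23, 24, 27, 29]
|A union B| = 13
Jaccard = 1/13 = 1/13

1/13


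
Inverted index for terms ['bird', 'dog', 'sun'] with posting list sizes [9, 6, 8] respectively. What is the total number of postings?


Summing posting list sizes:
'bird': 9 postings
'dog': 6 postings
'sun': 8 postings
Total = 9 + 6 + 8 = 23

23


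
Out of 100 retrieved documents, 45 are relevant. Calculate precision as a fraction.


Precision = relevant_retrieved / total_retrieved
= 45 / 100
= 45 / (45 + 55)
= 9/20

9/20


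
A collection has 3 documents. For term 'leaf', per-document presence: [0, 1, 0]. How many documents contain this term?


Checking each document for 'leaf':
Doc 1: absent
Doc 2: present
Doc 3: absent
df = sum of presences = 0 + 1 + 0 = 1

1


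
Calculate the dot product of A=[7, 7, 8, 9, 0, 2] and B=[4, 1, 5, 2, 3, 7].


Dot product = sum of element-wise products
A[0]*B[0] = 7*4 = 28
A[1]*B[1] = 7*1 = 7
A[2]*B[2] = 8*5 = 40
A[3]*B[3] = 9*2 = 18
A[4]*B[4] = 0*3 = 0
A[5]*B[5] = 2*7 = 14
Sum = 28 + 7 + 40 + 18 + 0 + 14 = 107

107


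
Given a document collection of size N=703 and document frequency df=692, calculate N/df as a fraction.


IDF ratio = N / df
= 703 / 692
= 703/692

703/692


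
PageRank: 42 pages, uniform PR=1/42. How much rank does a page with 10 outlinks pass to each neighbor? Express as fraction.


Initial PR = 1/42 = 1/42
Outlinks = 10
Contribution per link = PR / outlinks
= 1/42 / 10
= 1/420

1/420


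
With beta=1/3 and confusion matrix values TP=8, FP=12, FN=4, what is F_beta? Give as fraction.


P = TP/(TP+FP) = 8/20 = 2/5
R = TP/(TP+FN) = 8/12 = 2/3
beta^2 = 1/3^2 = 1/9
(1 + beta^2) = 10/9
Numerator = (1+beta^2)*P*R = 8/27
Denominator = beta^2*P + R = 2/45 + 2/3 = 32/45
F_beta = 5/12

5/12


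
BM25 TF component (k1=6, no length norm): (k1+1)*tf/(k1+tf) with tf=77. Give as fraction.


BM25 TF component = (k1+1)*tf / (k1+tf)
k1 = 6, tf = 77
Numerator = (6+1)*77 = 539
Denominator = 6 + 77 = 83
= 539/83 = 539/83

539/83


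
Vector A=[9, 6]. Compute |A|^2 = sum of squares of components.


|A|^2 = sum of squared components
A[0]^2 = 9^2 = 81
A[1]^2 = 6^2 = 36
Sum = 81 + 36 = 117

117


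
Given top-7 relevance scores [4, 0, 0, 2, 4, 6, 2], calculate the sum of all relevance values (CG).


Cumulative Gain = sum of relevance scores
Position 1: rel=4, running sum=4
Position 2: rel=0, running sum=4
Position 3: rel=0, running sum=4
Position 4: rel=2, running sum=6
Position 5: rel=4, running sum=10
Position 6: rel=6, running sum=16
Position 7: rel=2, running sum=18
CG = 18

18


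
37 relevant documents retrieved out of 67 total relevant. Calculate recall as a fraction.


Recall = retrieved_relevant / total_relevant
= 37 / 67
= 37 / (37 + 30)
= 37/67

37/67


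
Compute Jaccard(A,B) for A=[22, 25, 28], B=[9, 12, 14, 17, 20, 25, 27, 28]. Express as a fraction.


A intersect B = [25, 28]
|A intersect B| = 2
A union B = [9, 12, 14, 17, 20, 22, 25, 27, 28]
|A union B| = 9
Jaccard = 2/9 = 2/9

2/9


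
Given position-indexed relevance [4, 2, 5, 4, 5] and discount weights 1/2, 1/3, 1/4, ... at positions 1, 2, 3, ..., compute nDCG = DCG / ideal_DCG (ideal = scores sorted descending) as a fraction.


Position discount weights w_i = 1/(i+1) for i=1..5:
Weights = [1/2, 1/3, 1/4, 1/5, 1/6]
Actual relevance: [4, 2, 5, 4, 5]
DCG = 4/2 + 2/3 + 5/4 + 4/5 + 5/6 = 111/20
Ideal relevance (sorted desc): [5, 5, 4, 4, 2]
Ideal DCG = 5/2 + 5/3 + 4/4 + 4/5 + 2/6 = 63/10
nDCG = DCG / ideal_DCG = 111/20 / 63/10 = 37/42

37/42


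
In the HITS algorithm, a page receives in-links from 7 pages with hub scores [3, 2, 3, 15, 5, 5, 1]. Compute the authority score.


Authority = sum of hub scores of in-linkers
In-link 1: hub score = 3
In-link 2: hub score = 2
In-link 3: hub score = 3
In-link 4: hub score = 15
In-link 5: hub score = 5
In-link 6: hub score = 5
In-link 7: hub score = 1
Authority = 3 + 2 + 3 + 15 + 5 + 5 + 1 = 34

34


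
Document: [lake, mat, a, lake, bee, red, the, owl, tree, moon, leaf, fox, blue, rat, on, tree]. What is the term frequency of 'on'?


Document has 16 words
Scanning for 'on':
Found at positions: [14]
Count = 1

1


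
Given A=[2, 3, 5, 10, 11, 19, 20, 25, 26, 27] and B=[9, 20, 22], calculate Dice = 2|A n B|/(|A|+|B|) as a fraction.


A intersect B = [20]
|A intersect B| = 1
|A| = 10, |B| = 3
Dice = 2*1 / (10+3)
= 2 / 13 = 2/13

2/13


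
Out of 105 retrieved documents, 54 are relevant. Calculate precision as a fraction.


Precision = relevant_retrieved / total_retrieved
= 54 / 105
= 54 / (54 + 51)
= 18/35

18/35


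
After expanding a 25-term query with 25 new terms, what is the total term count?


Original terms: 25
Expansion terms: 25
Total = 25 + 25 = 50

50


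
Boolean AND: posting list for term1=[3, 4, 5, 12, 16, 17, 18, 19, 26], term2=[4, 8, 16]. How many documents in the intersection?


Boolean AND: find intersection of posting lists
term1 docs: [3, 4, 5, 12, 16, 17, 18, 19, 26]
term2 docs: [4, 8, 16]
Intersection: [4, 16]
|intersection| = 2

2


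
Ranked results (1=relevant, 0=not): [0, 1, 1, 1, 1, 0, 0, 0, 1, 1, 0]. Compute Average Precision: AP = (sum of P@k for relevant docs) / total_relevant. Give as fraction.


Computing P@k for each relevant position:
Position 1: not relevant
Position 2: relevant, P@2 = 1/2 = 1/2
Position 3: relevant, P@3 = 2/3 = 2/3
Position 4: relevant, P@4 = 3/4 = 3/4
Position 5: relevant, P@5 = 4/5 = 4/5
Position 6: not relevant
Position 7: not relevant
Position 8: not relevant
Position 9: relevant, P@9 = 5/9 = 5/9
Position 10: relevant, P@10 = 6/10 = 3/5
Position 11: not relevant
Sum of P@k = 1/2 + 2/3 + 3/4 + 4/5 + 5/9 + 3/5 = 697/180
AP = 697/180 / 6 = 697/1080

697/1080


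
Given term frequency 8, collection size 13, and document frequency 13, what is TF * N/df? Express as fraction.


TF * (N/df)
= 8 * (13/13)
= 8 * 1
= 8

8
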